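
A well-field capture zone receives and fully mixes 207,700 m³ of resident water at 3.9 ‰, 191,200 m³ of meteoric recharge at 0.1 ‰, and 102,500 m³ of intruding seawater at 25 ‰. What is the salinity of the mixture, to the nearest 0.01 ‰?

6.76 ‰

Conserving salt mass:
salt = 207,700×3.9 + 191,200×0.1 + 102,500×25 = 810,030 + 19,120 + 2,562,500 = 3,391,650
volume = 207,700 + 191,200 + 102,500 = 501,400 m³
S = 3,391,650 / 501,400 = 6.7644 ‰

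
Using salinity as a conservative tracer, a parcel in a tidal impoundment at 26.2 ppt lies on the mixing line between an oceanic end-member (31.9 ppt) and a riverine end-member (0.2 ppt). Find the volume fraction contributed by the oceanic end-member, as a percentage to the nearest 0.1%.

Let g be the oceanic fraction. Salt balance per unit volume:
g×31.9 + (1−g)×0.2 = 26.2
g = (26.2 − 0.2) / (31.9 − 0.2) = 26/31.7 = 0.8202

82.0%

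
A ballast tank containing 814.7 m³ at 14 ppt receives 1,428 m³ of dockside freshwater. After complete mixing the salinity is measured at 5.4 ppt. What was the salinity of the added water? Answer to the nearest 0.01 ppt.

Salt balance: 814.7×14 + 1,428×S = 2,242.7×5.4
11,405.8 + 1,428·S = 12,110.58
S = (12,110.58 − 11,405.8) / 1,428 = 0.4935 ppt

0.49 ppt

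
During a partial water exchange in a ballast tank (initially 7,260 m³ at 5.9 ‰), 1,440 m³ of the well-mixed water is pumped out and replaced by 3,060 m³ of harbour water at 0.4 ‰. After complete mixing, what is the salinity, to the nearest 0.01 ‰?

4.00 ‰

Remaining after removal: 5,820 m³ at 5.9 ‰ (salt = 34,338)
After addition: salt = 34,338 + 3,060×0.4 = 35,562; volume = 8,880 m³
S = 35,562 / 8,880 = 4.0047 ‰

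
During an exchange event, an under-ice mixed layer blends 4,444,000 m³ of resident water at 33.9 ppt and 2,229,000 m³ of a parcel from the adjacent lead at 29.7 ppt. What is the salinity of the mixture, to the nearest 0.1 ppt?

32.5 ppt

Total salt / total volume:
salt = 4,444,000×33.9 + 2,229,000×29.7 = 150,651,600 + 66,201,300 = 216,852,900
volume = 4,444,000 + 2,229,000 = 6,673,000 m³
S = 216,852,900 / 6,673,000 = 32.497 ppt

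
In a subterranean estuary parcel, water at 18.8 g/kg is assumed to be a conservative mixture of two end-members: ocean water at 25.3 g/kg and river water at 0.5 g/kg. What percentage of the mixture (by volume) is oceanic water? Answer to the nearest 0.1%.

73.8%

Let g be the oceanic fraction. Salt balance per unit volume:
g×25.3 + (1−g)×0.5 = 18.8
g = (18.8 − 0.5) / (25.3 − 0.5) = 18.3/24.8 = 0.7379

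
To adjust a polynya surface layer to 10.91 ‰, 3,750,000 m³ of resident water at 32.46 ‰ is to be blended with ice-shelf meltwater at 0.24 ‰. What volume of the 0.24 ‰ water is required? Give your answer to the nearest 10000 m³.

Salt balance: 3,750,000×32.46 + V×0.24 = (3,750,000+V)×10.91
121,725,000 + 0.24V = 40,912,500 + 10.91V
80,812,500 = 10.67V
V = 7,573,805.06 m³

7570000 m³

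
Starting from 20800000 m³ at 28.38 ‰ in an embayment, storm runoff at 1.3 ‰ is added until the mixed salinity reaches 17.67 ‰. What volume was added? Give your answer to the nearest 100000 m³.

13600000 m³

Salt balance: 20,800,000×28.38 + V×1.3 = (20,800,000+V)×17.67
590,304,000 + 1.3V = 367,536,000 + 17.67V
222,768,000 = 16.37V
V = 13,608,307.88 m³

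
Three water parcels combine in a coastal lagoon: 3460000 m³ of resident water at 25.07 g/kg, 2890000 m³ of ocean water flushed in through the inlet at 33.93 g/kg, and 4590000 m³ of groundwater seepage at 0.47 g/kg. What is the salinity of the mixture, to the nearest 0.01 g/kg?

17.09 g/kg

Weighted by volume,
salt = 3,460,000×25.07 + 2,890,000×33.93 + 4,590,000×0.47 = 86,742,200 + 98,057,700 + 2,157,300 = 186,957,200
volume = 3,460,000 + 2,890,000 + 4,590,000 = 10,940,000 m³
S = 186,957,200 / 10,940,000 = 17.0893 g/kg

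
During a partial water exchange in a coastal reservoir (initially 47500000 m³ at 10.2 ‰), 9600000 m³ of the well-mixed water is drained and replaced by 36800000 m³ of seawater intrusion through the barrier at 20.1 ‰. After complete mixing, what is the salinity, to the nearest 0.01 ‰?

15.08 ‰

Remaining after removal: 37,900,000 m³ at 10.2 ‰ (salt = 386,580,000)
After addition: salt = 386,580,000 + 36,800,000×20.1 = 1,126,260,000; volume = 74,700,000 m³
S = 1,126,260,000 / 74,700,000 = 15.0771 ‰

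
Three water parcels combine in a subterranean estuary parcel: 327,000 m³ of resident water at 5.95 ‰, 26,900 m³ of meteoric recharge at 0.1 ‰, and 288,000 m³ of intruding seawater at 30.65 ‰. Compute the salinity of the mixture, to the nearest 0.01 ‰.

16.79 ‰

Salt balance:
salt = 327,000×5.95 + 26,900×0.1 + 288,000×30.65 = 1,945,650 + 2,690 + 8,827,200 = 10,775,540
volume = 327,000 + 26,900 + 288,000 = 641,900 m³
S = 10,775,540 / 641,900 = 16.7869 ‰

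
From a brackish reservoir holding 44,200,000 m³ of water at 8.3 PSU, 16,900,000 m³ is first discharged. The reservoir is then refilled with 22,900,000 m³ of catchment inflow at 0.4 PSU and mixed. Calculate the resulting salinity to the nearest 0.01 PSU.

4.70 PSU

Remaining after removal: 27,300,000 m³ at 8.3 PSU (salt = 226,590,000)
After addition: salt = 226,590,000 + 22,900,000×0.4 = 235,750,000; volume = 50,200,000 m³
S = 235,750,000 / 50,200,000 = 4.6962 PSU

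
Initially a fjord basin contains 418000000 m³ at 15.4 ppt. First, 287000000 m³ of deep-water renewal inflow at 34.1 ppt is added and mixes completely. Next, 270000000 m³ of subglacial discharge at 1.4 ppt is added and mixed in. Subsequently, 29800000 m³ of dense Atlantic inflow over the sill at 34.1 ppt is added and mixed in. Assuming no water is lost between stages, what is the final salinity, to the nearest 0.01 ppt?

17.53 ppt

Salt balance:
Initial salt = 418,000,000×15.4 = 6,437,200,000
After stage 1: salt = 6,437,200,000 + 287,000,000×34.1 = 16,223,900,000; volume = 705,000,000 m³; S = 23.013 ppt
After stage 2: salt = 16,223,900,000 + 270,000,000×1.4 = 16,601,900,000; volume = 975,000,000 m³; S = 17.028 ppt
After stage 3: salt = 16,601,900,000 + 29,800,000×34.1 = 17,618,080,000; volume = 1,004,800,000 m³
S = 17,618,080,000 / 1,004,800,000 = 17.5339 ppt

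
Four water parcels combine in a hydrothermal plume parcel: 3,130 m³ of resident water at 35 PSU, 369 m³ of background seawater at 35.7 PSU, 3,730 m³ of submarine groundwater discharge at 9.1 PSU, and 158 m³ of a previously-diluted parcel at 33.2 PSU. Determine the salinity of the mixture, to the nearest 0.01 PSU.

21.92 PSU

Salt balance:
salt = 3,130×35 + 369×35.7 + 3,730×9.1 + 158×33.2 = 109,550 + 13,173.3 + 33,943 + 5,245.6 = 161,911.9
volume = 3,130 + 369 + 3,730 + 158 = 7,387 m³
S = 161,911.9 / 7,387 = 21.9185 PSU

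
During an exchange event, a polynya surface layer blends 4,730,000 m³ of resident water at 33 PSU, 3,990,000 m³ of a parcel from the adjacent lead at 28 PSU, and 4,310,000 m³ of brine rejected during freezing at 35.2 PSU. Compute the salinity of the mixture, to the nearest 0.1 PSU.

Conserving salt mass:
salt = 4,730,000×33 + 3,990,000×28 + 4,310,000×35.2 = 156,090,000 + 111,720,000 + 151,712,000 = 419,522,000
volume = 4,730,000 + 3,990,000 + 4,310,000 = 13,030,000 m³
S = 419,522,000 / 13,030,000 = 32.197 PSU

32.2 PSU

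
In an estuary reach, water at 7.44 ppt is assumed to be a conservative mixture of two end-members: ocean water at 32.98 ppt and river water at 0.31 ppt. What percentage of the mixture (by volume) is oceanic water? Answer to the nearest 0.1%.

21.8%

Let g be the oceanic fraction. Salt balance per unit volume:
g×32.98 + (1−g)×0.31 = 7.44
g = (7.44 − 0.31) / (32.98 − 0.31) = 7.13/32.67 = 0.2182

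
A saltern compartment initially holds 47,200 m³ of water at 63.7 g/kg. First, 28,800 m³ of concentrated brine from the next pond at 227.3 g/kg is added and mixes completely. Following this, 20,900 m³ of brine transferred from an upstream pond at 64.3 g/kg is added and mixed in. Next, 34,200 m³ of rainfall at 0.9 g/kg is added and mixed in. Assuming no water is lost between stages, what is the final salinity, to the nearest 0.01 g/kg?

83.35 g/kg

Weighted by volume,
Initial salt = 47,200×63.7 = 3,006,640
After stage 1: salt = 3,006,640 + 28,800×227.3 = 9,552,880; volume = 76,000 m³; S = 125.696 g/kg
After stage 2: salt = 9,552,880 + 20,900×64.3 = 10,896,750; volume = 96,900 m³; S = 112.454 g/kg
After stage 3: salt = 10,896,750 + 34,200×0.9 = 10,927,530; volume = 131,100 m³
S = 10,927,530 / 131,100 = 83.3526 g/kg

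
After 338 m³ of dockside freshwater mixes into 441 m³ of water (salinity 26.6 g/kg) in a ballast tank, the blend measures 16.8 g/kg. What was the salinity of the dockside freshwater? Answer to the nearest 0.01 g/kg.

4.01 g/kg

Salt balance: 441×26.6 + 338×S = 779×16.8
11,730.6 + 338·S = 13,087.2
S = (13,087.2 − 11,730.6) / 338 = 4.0136 g/kg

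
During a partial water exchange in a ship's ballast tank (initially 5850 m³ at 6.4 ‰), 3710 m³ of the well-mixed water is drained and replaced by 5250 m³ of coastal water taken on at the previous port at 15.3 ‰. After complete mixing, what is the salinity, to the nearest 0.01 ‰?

Remaining after removal: 2,140 m³ at 6.4 ‰ (salt = 13,696)
After addition: salt = 13,696 + 5,250×15.3 = 94,021; volume = 7,390 m³
S = 94,021 / 7,390 = 12.7227 ‰

12.72 ‰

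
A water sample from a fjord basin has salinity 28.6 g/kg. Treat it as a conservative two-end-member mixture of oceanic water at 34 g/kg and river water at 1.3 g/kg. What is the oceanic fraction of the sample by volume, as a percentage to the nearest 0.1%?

83.5%

Let g be the oceanic fraction. Salt balance per unit volume:
g×34 + (1−g)×1.3 = 28.6
g = (28.6 − 1.3) / (34 − 1.3) = 27.3/32.7 = 0.8349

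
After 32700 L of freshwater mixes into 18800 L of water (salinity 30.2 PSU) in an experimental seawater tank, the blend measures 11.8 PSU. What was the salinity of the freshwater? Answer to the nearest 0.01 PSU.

1.22 PSU

Salt balance: 18,800×30.2 + 32,700×S = 51,500×11.8
567,760 + 32,700·S = 607,700
S = (607,700 − 567,760) / 32,700 = 1.2214 PSU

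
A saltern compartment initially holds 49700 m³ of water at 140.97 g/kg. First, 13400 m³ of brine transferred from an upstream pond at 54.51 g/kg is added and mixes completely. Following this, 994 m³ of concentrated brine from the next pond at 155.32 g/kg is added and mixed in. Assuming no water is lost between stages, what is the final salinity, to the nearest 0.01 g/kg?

Conserving salt mass:
Initial salt = 49,700×140.97 = 7,006,209
After stage 1: salt = 7,006,209 + 13,400×54.51 = 7,736,643; volume = 63,100 m³; S = 122.609 g/kg
After stage 2: salt = 7,736,643 + 994×155.32 = 7,891,031.08; volume = 64,094 m³
S = 7,891,031.08 / 64,094 = 123.1165 g/kg

123.12 g/kg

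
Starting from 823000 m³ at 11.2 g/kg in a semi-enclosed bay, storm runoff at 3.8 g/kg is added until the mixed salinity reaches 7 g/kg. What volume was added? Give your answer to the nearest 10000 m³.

Salt balance: 823,000×11.2 + V×3.8 = (823,000+V)×7
9,217,600 + 3.8V = 5,761,000 + 7V
3,456,600 = 3.2V
V = 1,080,187.5 m³

1080000 m³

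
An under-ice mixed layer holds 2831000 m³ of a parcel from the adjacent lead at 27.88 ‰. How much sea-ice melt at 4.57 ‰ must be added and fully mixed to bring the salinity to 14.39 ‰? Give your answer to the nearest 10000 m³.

3890000 m³

Salt balance: 2,831,000×27.88 + V×4.57 = (2,831,000+V)×14.39
78,928,280 + 4.57V = 40,738,090 + 14.39V
38,190,190 = 9.82V
V = 3,889,021.38 m³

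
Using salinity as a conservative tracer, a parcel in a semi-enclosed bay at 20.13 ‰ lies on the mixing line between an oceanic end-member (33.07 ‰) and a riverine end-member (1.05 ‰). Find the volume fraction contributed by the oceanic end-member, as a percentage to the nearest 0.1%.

Let g be the oceanic fraction. Salt balance per unit volume:
g×33.07 + (1−g)×1.05 = 20.13
g = (20.13 − 1.05) / (33.07 − 1.05) = 19.08/32.02 = 0.5959

59.6%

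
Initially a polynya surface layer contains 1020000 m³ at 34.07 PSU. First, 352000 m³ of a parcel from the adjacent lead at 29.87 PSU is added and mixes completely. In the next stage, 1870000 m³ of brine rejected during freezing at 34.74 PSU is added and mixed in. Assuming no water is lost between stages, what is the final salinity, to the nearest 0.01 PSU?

34.00 PSU

Salt balance:
Initial salt = 1,020,000×34.07 = 34,751,400
After stage 1: salt = 34,751,400 + 352,000×29.87 = 45,265,640; volume = 1,372,000 m³; S = 32.992 PSU
After stage 2: salt = 45,265,640 + 1,870,000×34.74 = 110,229,440; volume = 3,242,000 m³
S = 110,229,440 / 3,242,000 = 34.0004 PSU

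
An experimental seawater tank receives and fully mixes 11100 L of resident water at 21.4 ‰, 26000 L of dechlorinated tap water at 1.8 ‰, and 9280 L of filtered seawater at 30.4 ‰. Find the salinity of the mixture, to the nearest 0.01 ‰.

12.21 ‰

Mass of salt is conserved:
salt = 11,100×21.4 + 26,000×1.8 + 9,280×30.4 = 237,540 + 46,800 + 282,112 = 566,452
volume = 11,100 + 26,000 + 9,280 = 46,380 L
S = 566,452 / 46,380 = 12.2133 ‰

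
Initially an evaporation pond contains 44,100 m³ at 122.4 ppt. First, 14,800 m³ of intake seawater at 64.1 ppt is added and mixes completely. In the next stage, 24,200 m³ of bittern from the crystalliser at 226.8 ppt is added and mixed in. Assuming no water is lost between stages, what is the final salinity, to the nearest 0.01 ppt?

142.42 ppt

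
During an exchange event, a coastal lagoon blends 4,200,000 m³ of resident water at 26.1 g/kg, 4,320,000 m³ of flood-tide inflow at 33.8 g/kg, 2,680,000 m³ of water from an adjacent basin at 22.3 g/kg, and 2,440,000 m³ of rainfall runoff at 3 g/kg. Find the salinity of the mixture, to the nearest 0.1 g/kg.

23.7 g/kg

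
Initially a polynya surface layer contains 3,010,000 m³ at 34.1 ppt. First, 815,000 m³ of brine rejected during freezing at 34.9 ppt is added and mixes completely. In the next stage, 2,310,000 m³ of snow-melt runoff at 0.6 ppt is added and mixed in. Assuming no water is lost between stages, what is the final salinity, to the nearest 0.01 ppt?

Total salt / total volume:
Initial salt = 3,010,000×34.1 = 102,641,000
After stage 1: salt = 102,641,000 + 815,000×34.9 = 131,084,500; volume = 3,825,000 m³; S = 34.27 ppt
After stage 2: salt = 131,084,500 + 2,310,000×0.6 = 132,470,500; volume = 6,135,000 m³
S = 132,470,500 / 6,135,000 = 21.5926 ppt

21.59 ppt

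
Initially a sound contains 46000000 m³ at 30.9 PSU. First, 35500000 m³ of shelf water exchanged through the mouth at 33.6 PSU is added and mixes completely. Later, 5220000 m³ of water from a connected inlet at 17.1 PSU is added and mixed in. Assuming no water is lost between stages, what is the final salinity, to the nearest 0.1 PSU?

Weighted by volume,
Initial salt = 46,000,000×30.9 = 1,421,400,000
After stage 1: salt = 1,421,400,000 + 35,500,000×33.6 = 2,614,200,000; volume = 81,500,000 m³; S = 32.076 PSU
After stage 2: salt = 2,614,200,000 + 5,220,000×17.1 = 2,703,462,000; volume = 86,720,000 m³
S = 2,703,462,000 / 86,720,000 = 31.1746 PSU

31.2 PSU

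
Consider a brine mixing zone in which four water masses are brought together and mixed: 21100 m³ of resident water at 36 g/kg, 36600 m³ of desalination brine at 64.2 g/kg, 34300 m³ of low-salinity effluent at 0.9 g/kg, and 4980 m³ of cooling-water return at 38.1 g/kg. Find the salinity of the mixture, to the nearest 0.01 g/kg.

34.34 g/kg

Salt balance:
salt = 21,100×36 + 36,600×64.2 + 34,300×0.9 + 4,980×38.1 = 759,600 + 2,349,720 + 30,870 + 189,738 = 3,329,928
volume = 21,100 + 36,600 + 34,300 + 4,980 = 96,980 m³
S = 3,329,928 / 96,980 = 34.3362 g/kg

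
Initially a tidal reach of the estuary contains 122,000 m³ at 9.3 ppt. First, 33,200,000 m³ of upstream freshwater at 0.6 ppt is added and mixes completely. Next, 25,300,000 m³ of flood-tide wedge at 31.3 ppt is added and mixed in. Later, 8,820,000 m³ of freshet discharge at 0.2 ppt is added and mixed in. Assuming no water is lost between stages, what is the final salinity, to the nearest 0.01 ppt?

12.08 ppt

By conservation of dissolved salt,
Initial salt = 122,000×9.3 = 1,134,600
After stage 1: salt = 1,134,600 + 33,200,000×0.6 = 21,054,600; volume = 33,322,000 m³; S = 0.632 ppt
After stage 2: salt = 21,054,600 + 25,300,000×31.3 = 812,944,600; volume = 58,622,000 m³; S = 13.868 ppt
After stage 3: salt = 812,944,600 + 8,820,000×0.2 = 814,708,600; volume = 67,442,000 m³
S = 814,708,600 / 67,442,000 = 12.0801 ppt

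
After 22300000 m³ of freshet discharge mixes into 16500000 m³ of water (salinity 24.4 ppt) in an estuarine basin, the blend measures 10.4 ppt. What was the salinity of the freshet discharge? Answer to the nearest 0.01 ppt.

Salt balance: 16,500,000×24.4 + 22,300,000×S = 38,800,000×10.4
402,600,000 + 22,300,000·S = 403,520,000
S = (403,520,000 − 402,600,000) / 22,300,000 = 0.0413 ppt

0.04 ppt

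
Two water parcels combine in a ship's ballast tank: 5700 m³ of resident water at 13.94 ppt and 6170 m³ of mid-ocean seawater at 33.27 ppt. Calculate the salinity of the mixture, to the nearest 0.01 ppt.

23.99 ppt

Weighted by volume,
salt = 5,700×13.94 + 6,170×33.27 = 79,458 + 205,275.9 = 284,733.9
volume = 5,700 + 6,170 = 11,870 m³
S = 284,733.9 / 11,870 = 23.9877 ppt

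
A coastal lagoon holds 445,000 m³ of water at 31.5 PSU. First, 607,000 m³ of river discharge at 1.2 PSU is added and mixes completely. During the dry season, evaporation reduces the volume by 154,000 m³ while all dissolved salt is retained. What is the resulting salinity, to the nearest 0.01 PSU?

16.42 PSU

After mixing: salt = 445,000×31.5 + 607,000×1.2 = 14,745,900; volume = 1,052,000 m³
After evaporation: salt unchanged = 14,745,900; volume = 1,052,000 − 154,000 = 898,000 m³
S = 14,745,900 / 898,000 = 16.4208 PSU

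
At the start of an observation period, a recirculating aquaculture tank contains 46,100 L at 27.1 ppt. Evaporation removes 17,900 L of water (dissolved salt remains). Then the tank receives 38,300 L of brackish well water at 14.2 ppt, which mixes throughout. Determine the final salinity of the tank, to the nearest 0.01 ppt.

26.96 ppt

After evaporation: salt = 46,100×27.1 = 1,249,310; volume = 46,100 − 17,900 = 28,200 L
After mixing: salt = 1,249,310 + 38,300×14.2 = 1,793,170; volume = 28,200 + 38,300 = 66,500 L
S = 1,793,170 / 66,500 = 26.965 ppt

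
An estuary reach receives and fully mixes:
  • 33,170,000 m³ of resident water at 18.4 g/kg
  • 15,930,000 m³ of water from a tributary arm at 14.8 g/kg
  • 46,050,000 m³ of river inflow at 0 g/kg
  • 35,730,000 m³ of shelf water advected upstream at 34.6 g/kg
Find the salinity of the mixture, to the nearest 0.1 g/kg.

15.9 g/kg

Weighted by volume,
salt = 33,170,000×18.4 + 15,930,000×14.8 + 46,050,000×0 + 35,730,000×34.6 = 610,328,000 + 235,764,000 + 0 + 1,236,258,000 = 2,082,350,000
volume = 33,170,000 + 15,930,000 + 46,050,000 + 35,730,000 = 130,880,000 m³
S = 2,082,350,000 / 130,880,000 = 15.91 g/kg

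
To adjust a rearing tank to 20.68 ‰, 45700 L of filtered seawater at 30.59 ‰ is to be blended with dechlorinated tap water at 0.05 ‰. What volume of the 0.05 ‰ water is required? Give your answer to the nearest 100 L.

Salt balance: 45,700×30.59 + V×0.05 = (45,700+V)×20.68
1,397,963 + 0.05V = 945,076 + 20.68V
452,887 = 20.63V
V = 21,952.84 L

22000 L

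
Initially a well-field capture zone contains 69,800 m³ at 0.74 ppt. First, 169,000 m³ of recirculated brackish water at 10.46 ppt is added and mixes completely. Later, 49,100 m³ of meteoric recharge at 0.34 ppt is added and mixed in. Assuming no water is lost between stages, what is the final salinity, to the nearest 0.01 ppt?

Salt balance:
Initial salt = 69,800×0.74 = 51,652
After stage 1: salt = 51,652 + 169,000×10.46 = 1,819,392; volume = 238,800 m³; S = 7.619 ppt
After stage 2: salt = 1,819,392 + 49,100×0.34 = 1,836,086; volume = 287,900 m³
S = 1,836,086 / 287,900 = 6.3775 ppt

6.38 ppt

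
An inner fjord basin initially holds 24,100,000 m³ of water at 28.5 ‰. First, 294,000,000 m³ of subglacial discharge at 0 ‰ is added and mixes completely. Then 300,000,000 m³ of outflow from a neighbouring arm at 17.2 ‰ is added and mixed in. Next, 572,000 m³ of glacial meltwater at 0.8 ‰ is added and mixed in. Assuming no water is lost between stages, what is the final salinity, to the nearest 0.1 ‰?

9.5 ‰

By conservation of dissolved salt,
Initial salt = 24,100,000×28.5 = 686,850,000
After stage 1: salt = 686,850,000 + 294,000,000×0 = 686,850,000; volume = 318,100,000 m³; S = 2.159 ‰
After stage 2: salt = 686,850,000 + 300,000,000×17.2 = 5,846,850,000; volume = 618,100,000 m³; S = 9.459 ‰
After stage 3: salt = 5,846,850,000 + 572,000×0.8 = 5,847,307,600; volume = 618,672,000 m³
S = 5,847,307,600 / 618,672,000 = 9.4514 ‰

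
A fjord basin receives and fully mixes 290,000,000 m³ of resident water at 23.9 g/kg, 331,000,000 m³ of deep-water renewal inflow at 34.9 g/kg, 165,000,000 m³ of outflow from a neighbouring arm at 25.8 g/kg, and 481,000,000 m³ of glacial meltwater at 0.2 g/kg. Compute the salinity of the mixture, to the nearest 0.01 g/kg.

Weighted by volume,
salt = 290,000,000×23.9 + 331,000,000×34.9 + 165,000,000×25.8 + 481,000,000×0.2 = 6,931,000,000 + 11,551,900,000 + 4,257,000,000 + 96,200,000 = 22,836,100,000
volume = 290,000,000 + 331,000,000 + 165,000,000 + 481,000,000 = 1,267,000,000 m³
S = 22,836,100,000 / 1,267,000,000 = 18.0238 g/kg

18.02 g/kg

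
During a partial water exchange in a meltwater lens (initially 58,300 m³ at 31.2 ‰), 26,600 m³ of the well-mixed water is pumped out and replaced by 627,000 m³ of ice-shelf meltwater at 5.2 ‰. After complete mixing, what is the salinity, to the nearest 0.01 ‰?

6.45 ‰

Remaining after removal: 31,700 m³ at 31.2 ‰ (salt = 989,040)
After addition: salt = 989,040 + 627,000×5.2 = 4,249,440; volume = 658,700 m³
S = 4,249,440 / 658,700 = 6.4513 ‰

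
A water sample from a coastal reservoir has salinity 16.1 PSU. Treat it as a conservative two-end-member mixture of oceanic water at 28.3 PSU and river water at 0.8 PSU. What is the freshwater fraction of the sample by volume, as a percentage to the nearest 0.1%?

44.4%

Let f be the freshwater fraction. Salt balance per unit volume:
f×0.8 + (1−f)×28.3 = 16.1
f = (28.3 − 16.1) / (28.3 − 0.8) = 12.2/27.5 = 0.4436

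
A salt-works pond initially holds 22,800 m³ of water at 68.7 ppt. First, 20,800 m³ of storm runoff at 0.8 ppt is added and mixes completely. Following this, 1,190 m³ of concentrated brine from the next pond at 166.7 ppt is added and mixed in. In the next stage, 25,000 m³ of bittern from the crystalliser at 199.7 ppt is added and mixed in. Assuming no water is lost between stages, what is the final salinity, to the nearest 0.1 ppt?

97.1 ppt

Total salt / total volume:
Initial salt = 22,800×68.7 = 1,566,360
After stage 1: salt = 1,566,360 + 20,800×0.8 = 1,583,000; volume = 43,600 m³; S = 36.307 ppt
After stage 2: salt = 1,583,000 + 1,190×166.7 = 1,781,373; volume = 44,790 m³; S = 39.772 ppt
After stage 3: salt = 1,781,373 + 25,000×199.7 = 6,773,873; volume = 69,790 m³
S = 6,773,873 / 69,790 = 97.0608 ppt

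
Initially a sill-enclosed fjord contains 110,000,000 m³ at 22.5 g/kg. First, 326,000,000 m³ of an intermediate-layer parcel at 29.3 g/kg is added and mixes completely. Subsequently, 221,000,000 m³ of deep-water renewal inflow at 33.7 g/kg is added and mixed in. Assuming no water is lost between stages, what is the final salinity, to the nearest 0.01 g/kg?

Mass of salt is conserved:
Initial salt = 110,000,000×22.5 = 2,475,000,000
After stage 1: salt = 2,475,000,000 + 326,000,000×29.3 = 12,026,800,000; volume = 436,000,000 m³; S = 27.584 g/kg
After stage 2: salt = 12,026,800,000 + 221,000,000×33.7 = 19,474,500,000; volume = 657,000,000 m³
S = 19,474,500,000 / 657,000,000 = 29.6416 g/kg

29.64 g/kg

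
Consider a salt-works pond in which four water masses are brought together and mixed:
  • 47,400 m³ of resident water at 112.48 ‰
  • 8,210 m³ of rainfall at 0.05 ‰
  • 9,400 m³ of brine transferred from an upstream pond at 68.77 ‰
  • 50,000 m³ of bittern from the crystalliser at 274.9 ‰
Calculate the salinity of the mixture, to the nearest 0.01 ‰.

171.49 ‰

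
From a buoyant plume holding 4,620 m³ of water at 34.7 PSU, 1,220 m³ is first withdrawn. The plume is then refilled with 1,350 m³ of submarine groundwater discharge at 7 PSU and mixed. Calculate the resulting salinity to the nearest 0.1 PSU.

26.8 PSU

Remaining after removal: 3,400 m³ at 34.7 PSU (salt = 117,980)
After addition: salt = 117,980 + 1,350×7 = 127,430; volume = 4,750 m³
S = 127,430 / 4,750 = 26.8274 PSU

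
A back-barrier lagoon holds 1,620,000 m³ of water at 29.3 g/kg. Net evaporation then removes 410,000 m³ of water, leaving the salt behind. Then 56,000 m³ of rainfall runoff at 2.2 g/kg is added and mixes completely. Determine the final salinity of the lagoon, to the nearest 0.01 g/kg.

After evaporation: salt = 1,620,000×29.3 = 47,466,000; volume = 1,620,000 − 410,000 = 1,210,000 m³
After mixing: salt = 47,466,000 + 56,000×2.2 = 47,589,200; volume = 1,210,000 + 56,000 = 1,266,000 m³
S = 47,589,200 / 1,266,000 = 37.5902 g/kg

37.59 g/kg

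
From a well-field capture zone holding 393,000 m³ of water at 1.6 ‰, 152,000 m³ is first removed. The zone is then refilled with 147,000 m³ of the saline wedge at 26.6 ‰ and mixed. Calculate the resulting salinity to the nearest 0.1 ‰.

11.1 ‰

Remaining after removal: 241,000 m³ at 1.6 ‰ (salt = 385,600)
After addition: salt = 385,600 + 147,000×26.6 = 4,295,800; volume = 388,000 m³
S = 4,295,800 / 388,000 = 11.0716 ‰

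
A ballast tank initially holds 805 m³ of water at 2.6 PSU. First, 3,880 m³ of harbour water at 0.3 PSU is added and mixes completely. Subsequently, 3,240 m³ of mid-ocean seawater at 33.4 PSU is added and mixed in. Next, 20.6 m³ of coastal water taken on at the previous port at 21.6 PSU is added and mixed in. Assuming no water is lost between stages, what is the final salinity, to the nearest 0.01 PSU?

14.09 PSU

By conservation of dissolved salt,
Initial salt = 805×2.6 = 2,093
After stage 1: salt = 2,093 + 3,880×0.3 = 3,257; volume = 4,685 m³; S = 0.695 PSU
After stage 2: salt = 3,257 + 3,240×33.4 = 111,473; volume = 7,925 m³; S = 14.066 PSU
After stage 3: salt = 111,473 + 20.6×21.6 = 111,917.96; volume = 7,945.6 m³
S = 111,917.96 / 7,945.6 = 14.0855 PSU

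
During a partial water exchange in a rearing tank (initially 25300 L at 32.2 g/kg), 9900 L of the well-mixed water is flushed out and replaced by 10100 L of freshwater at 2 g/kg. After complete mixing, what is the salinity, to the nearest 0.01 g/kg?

20.24 g/kg

Remaining after removal: 15,400 L at 32.2 g/kg (salt = 495,880)
After addition: salt = 495,880 + 10,100×2 = 516,080; volume = 25,500 L
S = 516,080 / 25,500 = 20.2384 g/kg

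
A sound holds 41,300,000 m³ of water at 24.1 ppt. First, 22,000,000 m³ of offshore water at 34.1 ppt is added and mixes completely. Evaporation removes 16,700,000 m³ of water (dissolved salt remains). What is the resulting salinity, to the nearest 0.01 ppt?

37.46 ppt

After mixing: salt = 41,300,000×24.1 + 22,000,000×34.1 = 1,745,530,000; volume = 63,300,000 m³
After evaporation: salt unchanged = 1,745,530,000; volume = 63,300,000 − 16,700,000 = 46,600,000 m³
S = 1,745,530,000 / 46,600,000 = 37.4577 ppt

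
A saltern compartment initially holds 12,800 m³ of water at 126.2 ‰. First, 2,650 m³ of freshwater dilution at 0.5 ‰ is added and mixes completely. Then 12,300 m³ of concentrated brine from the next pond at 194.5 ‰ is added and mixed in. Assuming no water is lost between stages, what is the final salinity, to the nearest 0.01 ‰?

Conserving salt mass:
Initial salt = 12,800×126.2 = 1,615,360
After stage 1: salt = 1,615,360 + 2,650×0.5 = 1,616,685; volume = 15,450 m³; S = 104.64 ‰
After stage 2: salt = 1,616,685 + 12,300×194.5 = 4,009,035; volume = 27,750 m³
S = 4,009,035 / 27,750 = 144.4697 ‰

144.47 ‰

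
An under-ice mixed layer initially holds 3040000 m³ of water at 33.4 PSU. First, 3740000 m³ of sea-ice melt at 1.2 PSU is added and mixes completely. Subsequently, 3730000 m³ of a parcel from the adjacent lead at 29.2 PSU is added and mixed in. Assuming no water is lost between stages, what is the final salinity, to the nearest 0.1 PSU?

Conserving salt mass:
Initial salt = 3,040,000×33.4 = 101,536,000
After stage 1: salt = 101,536,000 + 3,740,000×1.2 = 106,024,000; volume = 6,780,000 m³; S = 15.638 PSU
After stage 2: salt = 106,024,000 + 3,730,000×29.2 = 214,940,000; volume = 10,510,000 m³
S = 214,940,000 / 10,510,000 = 20.451 PSU

20.5 PSU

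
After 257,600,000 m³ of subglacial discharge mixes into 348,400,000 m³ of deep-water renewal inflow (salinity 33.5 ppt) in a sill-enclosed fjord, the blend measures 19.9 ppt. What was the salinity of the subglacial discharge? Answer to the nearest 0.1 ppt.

Salt balance: 348,400,000×33.5 + 257,600,000×S = 606,000,000×19.9
11,671,400,000 + 257,600,000·S = 12,059,400,000
S = (12,059,400,000 − 11,671,400,000) / 257,600,000 = 1.5062 ppt

1.5 ppt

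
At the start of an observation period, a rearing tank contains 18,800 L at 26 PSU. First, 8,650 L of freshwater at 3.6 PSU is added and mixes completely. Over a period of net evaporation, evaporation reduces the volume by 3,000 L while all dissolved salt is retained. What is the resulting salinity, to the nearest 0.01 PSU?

After mixing: salt = 18,800×26 + 8,650×3.6 = 519,940; volume = 27,450 L
After evaporation: salt unchanged = 519,940; volume = 27,450 − 3,000 = 24,450 L
S = 519,940 / 24,450 = 21.2654 PSU

21.27 PSU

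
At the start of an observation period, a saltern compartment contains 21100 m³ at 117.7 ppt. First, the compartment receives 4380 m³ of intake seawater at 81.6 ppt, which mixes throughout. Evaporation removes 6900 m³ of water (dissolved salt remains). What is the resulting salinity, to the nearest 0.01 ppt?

152.90 ppt

After mixing: salt = 21,100×117.7 + 4,380×81.6 = 2,840,878; volume = 25,480 m³
After evaporation: salt unchanged = 2,840,878; volume = 25,480 − 6,900 = 18,580 m³
S = 2,840,878 / 18,580 = 152.8998 ppt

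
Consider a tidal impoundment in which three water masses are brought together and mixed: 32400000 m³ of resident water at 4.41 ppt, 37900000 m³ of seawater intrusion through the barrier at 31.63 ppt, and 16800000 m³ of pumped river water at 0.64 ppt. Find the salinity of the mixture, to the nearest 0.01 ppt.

15.53 ppt

Total salt / total volume:
salt = 32,400,000×4.41 + 37,900,000×31.63 + 16,800,000×0.64 = 142,884,000 + 1,198,777,000 + 10,752,000 = 1,352,413,000
volume = 32,400,000 + 37,900,000 + 16,800,000 = 87,100,000 m³
S = 1,352,413,000 / 87,100,000 = 15.5271 ppt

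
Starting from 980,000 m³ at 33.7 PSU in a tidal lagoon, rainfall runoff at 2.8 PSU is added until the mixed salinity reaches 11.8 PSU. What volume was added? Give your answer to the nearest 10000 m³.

2380000 m³

Salt balance: 980,000×33.7 + V×2.8 = (980,000+V)×11.8
33,026,000 + 2.8V = 11,564,000 + 11.8V
21,462,000 = 9V
V = 2,384,666.67 m³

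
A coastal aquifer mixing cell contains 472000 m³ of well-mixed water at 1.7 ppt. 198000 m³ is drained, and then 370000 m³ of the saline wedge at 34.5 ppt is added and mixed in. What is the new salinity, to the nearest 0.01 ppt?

Remaining after removal: 274,000 m³ at 1.7 ppt (salt = 465,800)
After addition: salt = 465,800 + 370,000×34.5 = 13,230,800; volume = 644,000 m³
S = 13,230,800 / 644,000 = 20.5447 ppt

20.54 ppt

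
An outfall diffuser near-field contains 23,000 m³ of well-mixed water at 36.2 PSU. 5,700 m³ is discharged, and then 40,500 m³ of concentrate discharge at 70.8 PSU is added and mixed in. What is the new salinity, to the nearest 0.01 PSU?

Remaining after removal: 17,300 m³ at 36.2 PSU (salt = 626,260)
After addition: salt = 626,260 + 40,500×70.8 = 3,493,660; volume = 57,800 m³
S = 3,493,660 / 57,800 = 60.4439 PSU

60.44 PSU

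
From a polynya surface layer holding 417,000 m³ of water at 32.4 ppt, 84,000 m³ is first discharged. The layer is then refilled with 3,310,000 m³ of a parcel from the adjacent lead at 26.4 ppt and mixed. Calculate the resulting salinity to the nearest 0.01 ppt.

26.95 ppt

Remaining after removal: 333,000 m³ at 32.4 ppt (salt = 10,789,200)
After addition: salt = 10,789,200 + 3,310,000×26.4 = 98,173,200; volume = 3,643,000 m³
S = 98,173,200 / 3,643,000 = 26.9484 ppt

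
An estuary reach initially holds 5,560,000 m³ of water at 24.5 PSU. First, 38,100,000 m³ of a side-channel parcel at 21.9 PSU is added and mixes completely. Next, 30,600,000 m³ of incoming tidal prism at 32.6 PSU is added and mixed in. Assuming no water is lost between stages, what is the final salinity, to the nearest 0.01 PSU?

26.50 PSU

By conservation of dissolved salt,
Initial salt = 5,560,000×24.5 = 136,220,000
After stage 1: salt = 136,220,000 + 38,100,000×21.9 = 970,610,000; volume = 43,660,000 m³; S = 22.231 PSU
After stage 2: salt = 970,610,000 + 30,600,000×32.6 = 1,968,170,000; volume = 74,260,000 m³
S = 1,968,170,000 / 74,260,000 = 26.5038 PSU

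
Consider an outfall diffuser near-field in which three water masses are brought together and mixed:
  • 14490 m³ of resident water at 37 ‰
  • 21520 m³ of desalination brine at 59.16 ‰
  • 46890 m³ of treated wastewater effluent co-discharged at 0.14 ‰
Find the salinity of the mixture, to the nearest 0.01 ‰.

21.90 ‰

Weighted by volume,
salt = 14,490×37 + 21,520×59.16 + 46,890×0.14 = 536,130 + 1,273,123.2 + 6,564.6 = 1,815,817.8
volume = 14,490 + 21,520 + 46,890 = 82,900 m³
S = 1,815,817.8 / 82,900 = 21.9037 ‰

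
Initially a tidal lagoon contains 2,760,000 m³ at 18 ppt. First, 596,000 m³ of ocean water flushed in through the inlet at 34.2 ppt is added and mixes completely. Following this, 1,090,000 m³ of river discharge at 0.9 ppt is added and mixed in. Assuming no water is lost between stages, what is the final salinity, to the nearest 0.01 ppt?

15.98 ppt

Weighted by volume,
Initial salt = 2,760,000×18 = 49,680,000
After stage 1: salt = 49,680,000 + 596,000×34.2 = 70,063,200; volume = 3,356,000 m³; S = 20.877 ppt
After stage 2: salt = 70,063,200 + 1,090,000×0.9 = 71,044,200; volume = 4,446,000 m³
S = 71,044,200 / 4,446,000 = 15.9794 ppt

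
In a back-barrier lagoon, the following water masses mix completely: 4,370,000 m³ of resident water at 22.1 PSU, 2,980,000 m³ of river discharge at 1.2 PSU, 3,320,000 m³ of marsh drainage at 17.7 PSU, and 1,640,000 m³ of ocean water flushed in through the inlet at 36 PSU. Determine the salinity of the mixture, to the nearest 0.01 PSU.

17.71 PSU

Mass of salt is conserved:
salt = 4,370,000×22.1 + 2,980,000×1.2 + 3,320,000×17.7 + 1,640,000×36 = 96,577,000 + 3,576,000 + 58,764,000 + 59,040,000 = 217,957,000
volume = 4,370,000 + 2,980,000 + 3,320,000 + 1,640,000 = 12,310,000 m³
S = 217,957,000 / 12,310,000 = 17.7057 PSU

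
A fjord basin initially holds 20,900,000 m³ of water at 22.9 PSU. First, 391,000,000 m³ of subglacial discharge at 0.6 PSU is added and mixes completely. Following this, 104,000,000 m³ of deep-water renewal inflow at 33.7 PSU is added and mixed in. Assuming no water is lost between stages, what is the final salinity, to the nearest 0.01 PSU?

Salt balance:
Initial salt = 20,900,000×22.9 = 478,610,000
After stage 1: salt = 478,610,000 + 391,000,000×0.6 = 713,210,000; volume = 411,900,000 m³; S = 1.732 PSU
After stage 2: salt = 713,210,000 + 104,000,000×33.7 = 4,218,010,000; volume = 515,900,000 m³
S = 4,218,010,000 / 515,900,000 = 8.176 PSU

8.18 PSU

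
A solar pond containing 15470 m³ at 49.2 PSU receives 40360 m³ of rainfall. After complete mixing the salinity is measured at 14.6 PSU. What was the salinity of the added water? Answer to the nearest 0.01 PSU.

Salt balance: 15,470×49.2 + 40,360×S = 55,830×14.6
761,124 + 40,360·S = 815,118
S = (815,118 − 761,124) / 40,360 = 1.3378 PSU

1.34 PSU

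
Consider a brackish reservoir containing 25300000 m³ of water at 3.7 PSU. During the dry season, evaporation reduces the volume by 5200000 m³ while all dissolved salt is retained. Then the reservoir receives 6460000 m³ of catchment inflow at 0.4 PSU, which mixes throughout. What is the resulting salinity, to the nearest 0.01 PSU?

After evaporation: salt = 25,300,000×3.7 = 93,610,000; volume = 25,300,000 − 5,200,000 = 20,100,000 m³
After mixing: salt = 93,610,000 + 6,460,000×0.4 = 96,194,000; volume = 20,100,000 + 6,460,000 = 26,560,000 m³
S = 96,194,000 / 26,560,000 = 3.6218 PSU

3.62 PSU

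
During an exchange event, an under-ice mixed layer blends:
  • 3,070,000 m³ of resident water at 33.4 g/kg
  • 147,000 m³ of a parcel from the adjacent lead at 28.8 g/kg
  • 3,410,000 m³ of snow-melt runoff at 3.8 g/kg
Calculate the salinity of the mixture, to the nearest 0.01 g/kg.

Mass of salt is conserved:
salt = 3,070,000×33.4 + 147,000×28.8 + 3,410,000×3.8 = 102,538,000 + 4,233,600 + 12,958,000 = 119,729,600
volume = 3,070,000 + 147,000 + 3,410,000 = 6,627,000 m³
S = 119,729,600 / 6,627,000 = 18.0669 g/kg

18.07 g/kg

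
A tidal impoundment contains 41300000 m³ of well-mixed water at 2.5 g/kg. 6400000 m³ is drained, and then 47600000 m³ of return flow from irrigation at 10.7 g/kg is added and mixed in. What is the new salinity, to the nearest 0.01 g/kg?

Remaining after removal: 34,900,000 m³ at 2.5 g/kg (salt = 87,250,000)
After addition: salt = 87,250,000 + 47,600,000×10.7 = 596,570,000; volume = 82,500,000 m³
S = 596,570,000 / 82,500,000 = 7.2312 g/kg

7.23 g/kg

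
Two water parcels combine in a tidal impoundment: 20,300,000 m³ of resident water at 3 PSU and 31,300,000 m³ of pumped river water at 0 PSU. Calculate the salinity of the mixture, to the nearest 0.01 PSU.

1.18 PSU

Mass of salt is conserved:
salt = 20,300,000×3 + 31,300,000×0 = 60,900,000 + 0 = 60,900,000
volume = 20,300,000 + 31,300,000 = 51,600,000 m³
S = 60,900,000 / 51,600,000 = 1.1802 PSU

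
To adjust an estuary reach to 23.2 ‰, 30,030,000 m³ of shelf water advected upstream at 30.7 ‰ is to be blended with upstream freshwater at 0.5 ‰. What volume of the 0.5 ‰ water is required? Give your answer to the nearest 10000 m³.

9920000 m³

Salt balance: 30,030,000×30.7 + V×0.5 = (30,030,000+V)×23.2
921,921,000 + 0.5V = 696,696,000 + 23.2V
225,225,000 = 22.7V
V = 9,921,806.17 m³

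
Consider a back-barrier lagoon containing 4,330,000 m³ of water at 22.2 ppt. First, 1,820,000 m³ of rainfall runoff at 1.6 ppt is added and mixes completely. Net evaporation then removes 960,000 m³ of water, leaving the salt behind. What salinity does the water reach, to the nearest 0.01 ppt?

19.08 ppt

After mixing: salt = 4,330,000×22.2 + 1,820,000×1.6 = 99,038,000; volume = 6,150,000 m³
After evaporation: salt unchanged = 99,038,000; volume = 6,150,000 − 960,000 = 5,190,000 m³
S = 99,038,000 / 5,190,000 = 19.0825 ppt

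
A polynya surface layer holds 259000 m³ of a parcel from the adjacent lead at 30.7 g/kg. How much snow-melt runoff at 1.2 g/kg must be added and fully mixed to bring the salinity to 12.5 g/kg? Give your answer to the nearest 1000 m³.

Salt balance: 259,000×30.7 + V×1.2 = (259,000+V)×12.5
7,951,300 + 1.2V = 3,237,500 + 12.5V
4,713,800 = 11.3V
V = 417,150.44 m³

417000 m³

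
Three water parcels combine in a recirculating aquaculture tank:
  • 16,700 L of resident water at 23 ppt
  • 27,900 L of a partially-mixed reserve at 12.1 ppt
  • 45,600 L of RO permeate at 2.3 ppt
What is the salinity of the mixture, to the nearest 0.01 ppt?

Mass of salt is conserved:
salt = 16,700×23 + 27,900×12.1 + 45,600×2.3 = 384,100 + 337,590 + 104,880 = 826,570
volume = 16,700 + 27,900 + 45,600 = 90,200 L
S = 826,570 / 90,200 = 9.1637 ppt

9.16 ppt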